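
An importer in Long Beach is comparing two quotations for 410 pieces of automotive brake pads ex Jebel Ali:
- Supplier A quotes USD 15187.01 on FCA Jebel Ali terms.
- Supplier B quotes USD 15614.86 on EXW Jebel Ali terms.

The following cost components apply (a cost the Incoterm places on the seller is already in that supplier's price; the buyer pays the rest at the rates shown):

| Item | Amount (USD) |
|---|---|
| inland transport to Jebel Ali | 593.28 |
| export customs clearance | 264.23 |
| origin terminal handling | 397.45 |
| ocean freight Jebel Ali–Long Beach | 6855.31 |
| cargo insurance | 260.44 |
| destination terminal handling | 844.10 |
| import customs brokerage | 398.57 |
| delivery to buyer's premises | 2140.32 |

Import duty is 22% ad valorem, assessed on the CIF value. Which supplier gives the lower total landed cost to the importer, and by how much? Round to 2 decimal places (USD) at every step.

Supplier A (FCA):
CIF value = FCA price + origin terminal + freight + insurance = 15187.01 + 397.45 + 6855.31 + 260.44 = 22700.21
Import duty = 22700.21 × 22% = 4994.05
Buyer bears (A): 397.45 + 6855.31 + 260.44 + 844.10 + 398.57 + 2140.32 = 10896.19
Landed cost (A) = invoice 15187.01 + 10896.19 + duty 4994.05 = 31077.25
Supplier B (EXW):
CIF value = EXW price + inland to port + export clearance + origin terminal + freight + insurance = 15614.86 + 593.28 + 264.23 + 397.45 + 6855.31 + 260.44 = 23985.57
Import duty = 23985.57 × 22% = 5276.83
Buyer bears (B): 593.28 + 264.23 + 397.45 + 6855.31 + 260.44 + 844.10 + 398.57 + 2140.32 = 11753.70
Landed cost (B) = invoice 15614.86 + 11753.70 + duty 5276.83 = 32645.39
Difference = |31077.25 − 32645.39| = 1568.14

Supplier A is cheaper by USD 1568.14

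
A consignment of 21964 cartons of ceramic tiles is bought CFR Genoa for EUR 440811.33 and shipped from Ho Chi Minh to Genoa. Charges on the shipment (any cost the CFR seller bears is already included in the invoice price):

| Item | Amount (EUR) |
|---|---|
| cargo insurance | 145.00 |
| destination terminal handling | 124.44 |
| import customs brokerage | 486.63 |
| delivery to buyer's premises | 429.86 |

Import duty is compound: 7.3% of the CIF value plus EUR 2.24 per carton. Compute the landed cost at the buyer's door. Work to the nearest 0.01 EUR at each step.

Total landed cost: EUR 523386.43

CFR: the seller pays costs through ocean freight to the destination port, but not insurance.
CIF value = CFR price + insurance = 440811.33 + 145.00 = 440956.33
Ad valorem component: 440956.33 × 7.3% = 32189.81
Specific component: 21964 × 2.24 = 49199.36
Import duty = 32189.81 + 49199.36 = 81389.17
Buyer bears: insurance 145.00 + destination terminal 124.44 + brokerage 486.63 + delivery 429.86 + duty 81389.17 = 82575.10
Landed cost = invoice 440811.33 + 82575.10 = 523386.43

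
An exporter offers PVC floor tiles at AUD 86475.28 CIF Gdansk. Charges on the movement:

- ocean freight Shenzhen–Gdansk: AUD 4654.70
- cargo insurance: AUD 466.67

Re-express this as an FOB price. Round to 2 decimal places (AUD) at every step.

From CIF to FOB, the seller no longer bears: freight, insurance.
FOB price = 86475.28 − 4654.70 − 466.67 = 81353.91

FOB price: AUD 81353.91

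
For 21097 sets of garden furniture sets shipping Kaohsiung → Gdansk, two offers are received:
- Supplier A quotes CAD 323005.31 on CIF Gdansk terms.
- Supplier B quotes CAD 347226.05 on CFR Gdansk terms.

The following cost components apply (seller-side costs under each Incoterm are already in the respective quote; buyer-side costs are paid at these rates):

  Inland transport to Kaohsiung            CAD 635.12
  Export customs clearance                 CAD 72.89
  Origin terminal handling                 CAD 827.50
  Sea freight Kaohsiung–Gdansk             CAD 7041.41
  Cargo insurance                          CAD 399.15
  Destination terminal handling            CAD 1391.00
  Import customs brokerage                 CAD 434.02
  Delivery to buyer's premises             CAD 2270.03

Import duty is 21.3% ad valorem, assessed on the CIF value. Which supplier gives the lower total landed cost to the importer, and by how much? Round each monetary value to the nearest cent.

Supplier A is cheaper by CAD 29863.93

Supplier A (CIF):
The CIF price already equals the CIF value: 323005.31
Import duty = 323005.31 × 21.3% = 68800.13
Buyer bears (A): 1391.00 + 434.02 + 2270.03 = 4095.05
Landed cost (A) = invoice 323005.31 + 4095.05 + duty 68800.13 = 395900.49
Supplier B (CFR):
CIF value = CFR price + insurance = 347226.05 + 399.15 = 347625.20
Import duty = 347625.20 × 21.3% = 74044.17
Buyer bears (B): 399.15 + 1391.00 + 434.02 + 2270.03 = 4494.20
Landed cost (B) = invoice 347226.05 + 4494.20 + duty 74044.17 = 425764.42
Difference = |395900.49 − 425764.42| = 29863.93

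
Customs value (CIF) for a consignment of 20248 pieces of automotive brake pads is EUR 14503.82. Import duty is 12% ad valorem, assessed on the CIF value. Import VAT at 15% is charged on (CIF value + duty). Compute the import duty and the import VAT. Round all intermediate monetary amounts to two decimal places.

Import duty = 14503.82 × 12% = 1740.46
VAT base = CIF + duty = 14503.82 + 1740.46 = 16244.28
Import VAT = 16244.28 × 15% = 2436.64

Import duty: EUR 1740.46; import VAT: EUR 2436.64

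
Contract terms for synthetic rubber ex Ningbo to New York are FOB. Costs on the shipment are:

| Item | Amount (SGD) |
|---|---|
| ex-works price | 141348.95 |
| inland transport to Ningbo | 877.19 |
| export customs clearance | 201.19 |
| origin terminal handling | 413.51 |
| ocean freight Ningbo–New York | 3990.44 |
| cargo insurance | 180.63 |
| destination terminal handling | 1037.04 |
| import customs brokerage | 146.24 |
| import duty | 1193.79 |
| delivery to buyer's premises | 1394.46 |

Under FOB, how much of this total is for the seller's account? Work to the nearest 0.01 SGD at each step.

FOB: the seller bears costs until goods are on board at the origin port; the buyer bears freight, insurance and all costs thereafter.
Seller's account: goods 141348.95 + inland to port 877.19 + export clearance 201.19 + origin terminal 413.51 = 142840.84
Buyer's account: freight 3990.44 + insurance 180.63 + destination terminal 1037.04 + brokerage 146.24 + duty 1193.79 + delivery 1394.46 = 7942.60

Seller's account: SGD 142840.84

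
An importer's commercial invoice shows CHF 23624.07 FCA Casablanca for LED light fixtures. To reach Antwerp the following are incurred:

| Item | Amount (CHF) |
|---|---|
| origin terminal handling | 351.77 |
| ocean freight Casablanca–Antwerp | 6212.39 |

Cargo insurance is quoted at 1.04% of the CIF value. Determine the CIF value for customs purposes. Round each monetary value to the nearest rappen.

CIF value: CHF 30505.49

Let C be the CIF value. C = FCA price + pre-shipment costs + freight + 1.04% × C
C − 1.04% × C = 23624.07 + 351.77 + 6212.39
0.9896 × C = 30188.23
C = 30188.23 / 0.9896 = 30505.49
Insurance premium = 1.04% × 30505.49 = 317.26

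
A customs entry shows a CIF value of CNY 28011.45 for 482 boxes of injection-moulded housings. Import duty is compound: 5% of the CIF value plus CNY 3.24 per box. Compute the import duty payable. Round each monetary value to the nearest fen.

Import duty: CNY 2962.25

Ad valorem component: 28011.45 × 5% = 1400.57
Specific component: 482 × 3.24 = 1561.68
Import duty = 1400.57 + 1561.68 = 2962.25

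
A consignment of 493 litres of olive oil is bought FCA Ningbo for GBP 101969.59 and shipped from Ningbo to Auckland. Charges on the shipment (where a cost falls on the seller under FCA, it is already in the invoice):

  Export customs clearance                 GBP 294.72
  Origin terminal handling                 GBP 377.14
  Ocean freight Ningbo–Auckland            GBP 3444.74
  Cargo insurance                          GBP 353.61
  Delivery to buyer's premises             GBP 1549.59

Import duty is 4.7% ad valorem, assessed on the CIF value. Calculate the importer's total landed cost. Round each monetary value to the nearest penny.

FCA: the seller delivers export-cleared goods to the carrier; the buyer bears costs from that point.
Already in the invoice (seller's account under FCA): export clearance — exclude.
CIF value = FCA price + origin terminal + freight + insurance = 101969.59 + 377.14 + 3444.74 + 353.61 = 106145.08
Import duty = 106145.08 × 4.7% = 4988.82
Buyer bears: origin terminal 377.14 + freight 3444.74 + insurance 353.61 + delivery 1549.59 + duty 4988.82 = 10713.90
Landed cost = invoice 101969.59 + 10713.90 = 112683.49

Total landed cost: GBP 112683.49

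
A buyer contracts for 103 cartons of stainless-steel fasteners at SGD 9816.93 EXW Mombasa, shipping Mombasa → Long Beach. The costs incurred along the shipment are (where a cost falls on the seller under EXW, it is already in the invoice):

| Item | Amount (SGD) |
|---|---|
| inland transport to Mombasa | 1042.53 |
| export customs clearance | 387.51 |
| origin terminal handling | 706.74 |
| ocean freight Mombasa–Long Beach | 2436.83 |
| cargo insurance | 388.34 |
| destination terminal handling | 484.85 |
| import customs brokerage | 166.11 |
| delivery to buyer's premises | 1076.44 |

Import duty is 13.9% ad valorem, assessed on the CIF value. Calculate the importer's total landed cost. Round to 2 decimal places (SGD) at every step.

EXW: the seller makes goods available at their premises; the buyer bears all onward costs.
CIF value = EXW price + inland to port + export clearance + origin terminal + freight + insurance = 9816.93 + 1042.53 + 387.51 + 706.74 + 2436.83 + 388.34 = 14778.88
Import duty = 14778.88 × 13.9% = 2054.26
Buyer bears: inland to port 1042.53 + export clearance 387.51 + origin terminal 706.74 + freight 2436.83 + insurance 388.34 + destination terminal 484.85 + brokerage 166.11 + delivery 1076.44 + duty 2054.26 = 8743.61
Landed cost = invoice 9816.93 + 8743.61 = 18560.54

Total landed cost: SGD 18560.54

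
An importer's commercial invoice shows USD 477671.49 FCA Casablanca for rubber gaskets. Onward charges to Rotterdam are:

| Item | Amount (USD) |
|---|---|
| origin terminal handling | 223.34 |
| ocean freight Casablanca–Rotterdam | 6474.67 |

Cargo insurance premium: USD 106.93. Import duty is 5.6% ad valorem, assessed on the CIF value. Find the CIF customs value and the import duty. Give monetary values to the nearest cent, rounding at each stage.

CIF = FCA price + pre-shipment costs + freight + insurance
CIF = 477671.49 + 223.34 + 6474.67 + 106.93 = 484476.43
Import duty = 484476.43 × 5.6% = 27130.68

CIF value: USD 484476.43; import duty: USD 27130.68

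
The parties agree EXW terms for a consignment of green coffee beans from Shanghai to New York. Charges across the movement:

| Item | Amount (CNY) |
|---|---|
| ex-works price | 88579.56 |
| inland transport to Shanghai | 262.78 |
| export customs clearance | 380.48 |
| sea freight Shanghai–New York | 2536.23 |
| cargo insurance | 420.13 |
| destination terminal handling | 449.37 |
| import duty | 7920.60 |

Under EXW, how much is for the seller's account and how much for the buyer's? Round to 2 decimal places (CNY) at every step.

EXW: the seller makes goods available at their premises; the buyer bears all onward costs.
Seller's account: goods 88579.56 = 88579.56
Buyer's account: inland to port 262.78 + export clearance 380.48 + freight 2536.23 + insurance 420.13 + destination terminal 449.37 + duty 7920.60 = 11969.59

Seller: CNY 88579.56; buyer: CNY 11969.59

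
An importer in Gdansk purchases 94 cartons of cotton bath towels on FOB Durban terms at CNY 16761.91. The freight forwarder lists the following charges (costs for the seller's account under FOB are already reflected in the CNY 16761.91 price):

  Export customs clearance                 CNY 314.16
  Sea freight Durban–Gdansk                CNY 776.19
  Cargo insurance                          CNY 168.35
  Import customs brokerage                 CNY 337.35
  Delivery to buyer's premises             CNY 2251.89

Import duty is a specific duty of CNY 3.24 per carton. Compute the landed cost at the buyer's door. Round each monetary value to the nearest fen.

Total landed cost: CNY 20600.25

FOB: the seller bears costs until goods are on board at the origin port; the buyer bears freight, insurance and all costs thereafter.
Already in the invoice (seller's account under FOB): export clearance — exclude.
CIF value = FOB price + freight + insurance = 16761.91 + 776.19 + 168.35 = 17706.45
Import duty = 94 × 3.24 = 304.56
Buyer bears: freight 776.19 + insurance 168.35 + brokerage 337.35 + delivery 2251.89 + duty 304.56 = 3838.34
Landed cost = invoice 16761.91 + 3838.34 = 20600.25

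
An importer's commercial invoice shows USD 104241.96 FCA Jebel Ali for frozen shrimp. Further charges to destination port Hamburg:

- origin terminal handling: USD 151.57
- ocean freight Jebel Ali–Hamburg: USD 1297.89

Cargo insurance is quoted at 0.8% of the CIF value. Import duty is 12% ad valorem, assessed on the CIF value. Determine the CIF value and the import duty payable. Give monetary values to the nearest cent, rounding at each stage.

CIF value: USD 106543.77; import duty: USD 12785.25

Let C be the CIF value. C = FCA price + pre-shipment costs + freight + 0.8% × C
C − 0.8% × C = 104241.96 + 151.57 + 1297.89
0.992 × C = 105691.42
C = 105691.42 / 0.992 = 106543.77
Insurance premium = 0.8% × 106543.77 = 852.35
Import duty = 106543.77 × 12% = 12785.25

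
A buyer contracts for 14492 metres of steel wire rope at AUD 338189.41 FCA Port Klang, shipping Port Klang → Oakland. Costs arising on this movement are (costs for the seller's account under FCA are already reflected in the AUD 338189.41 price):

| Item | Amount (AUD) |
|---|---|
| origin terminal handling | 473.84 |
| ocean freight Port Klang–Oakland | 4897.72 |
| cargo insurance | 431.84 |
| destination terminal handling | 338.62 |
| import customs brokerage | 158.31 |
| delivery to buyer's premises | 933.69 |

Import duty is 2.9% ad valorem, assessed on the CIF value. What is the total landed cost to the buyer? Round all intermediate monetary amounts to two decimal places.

FCA: the seller delivers export-cleared goods to the carrier; the buyer bears costs from that point.
CIF value = FCA price + origin terminal + freight + insurance = 338189.41 + 473.84 + 4897.72 + 431.84 = 343992.81
Import duty = 343992.81 × 2.9% = 9975.79
Buyer bears: origin terminal 473.84 + freight 4897.72 + insurance 431.84 + destination terminal 338.62 + brokerage 158.31 + delivery 933.69 + duty 9975.79 = 17209.81
Landed cost = invoice 338189.41 + 17209.81 = 355399.22

Total landed cost: AUD 355399.22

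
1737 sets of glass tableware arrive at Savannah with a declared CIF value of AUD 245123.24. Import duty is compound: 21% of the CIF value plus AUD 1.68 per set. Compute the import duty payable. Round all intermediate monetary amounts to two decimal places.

Ad valorem component: 245123.24 × 21% = 51475.88
Specific component: 1737 × 1.68 = 2918.16
Import duty = 51475.88 + 2918.16 = 54394.04

Import duty: AUD 54394.04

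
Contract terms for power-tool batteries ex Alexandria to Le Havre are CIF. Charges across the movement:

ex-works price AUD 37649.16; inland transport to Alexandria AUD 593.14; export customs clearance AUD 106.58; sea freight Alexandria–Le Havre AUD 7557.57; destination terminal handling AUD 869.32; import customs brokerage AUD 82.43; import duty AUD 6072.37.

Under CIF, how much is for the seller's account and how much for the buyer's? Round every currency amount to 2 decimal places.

CIF: the seller pays costs through ocean freight and marine insurance to the destination port.
Seller's account: goods 37649.16 + inland to port 593.14 + export clearance 106.58 + freight 7557.57 = 45906.45
Buyer's account: destination terminal 869.32 + brokerage 82.43 + duty 6072.37 = 7024.12

Seller: AUD 45906.45; buyer: AUD 7024.12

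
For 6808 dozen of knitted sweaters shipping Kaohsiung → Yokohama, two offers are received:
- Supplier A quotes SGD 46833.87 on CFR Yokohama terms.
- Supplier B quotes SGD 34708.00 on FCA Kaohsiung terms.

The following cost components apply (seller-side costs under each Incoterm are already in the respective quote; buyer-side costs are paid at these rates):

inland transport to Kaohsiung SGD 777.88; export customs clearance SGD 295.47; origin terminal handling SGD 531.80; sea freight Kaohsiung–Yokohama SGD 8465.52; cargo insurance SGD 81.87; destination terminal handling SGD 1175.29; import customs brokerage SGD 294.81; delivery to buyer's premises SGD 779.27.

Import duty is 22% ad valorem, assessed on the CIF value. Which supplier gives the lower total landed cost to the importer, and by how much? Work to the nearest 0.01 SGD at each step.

Supplier B is cheaper by SGD 3816.83

Supplier A (CFR):
CIF value = CFR price + insurance = 46833.87 + 81.87 = 46915.74
Import duty = 46915.74 × 22% = 10321.46
Buyer bears (A): 81.87 + 1175.29 + 294.81 + 779.27 = 2331.24
Landed cost (A) = invoice 46833.87 + 2331.24 + duty 10321.46 = 59486.57
Supplier B (FCA):
CIF value = FCA price + origin terminal + freight + insurance = 34708.00 + 531.80 + 8465.52 + 81.87 = 43787.19
Import duty = 43787.19 × 22% = 9633.18
Buyer bears (B): 531.80 + 8465.52 + 81.87 + 1175.29 + 294.81 + 779.27 = 11328.56
Landed cost (B) = invoice 34708.00 + 11328.56 + duty 9633.18 = 55669.74
Difference = |59486.57 − 55669.74| = 3816.83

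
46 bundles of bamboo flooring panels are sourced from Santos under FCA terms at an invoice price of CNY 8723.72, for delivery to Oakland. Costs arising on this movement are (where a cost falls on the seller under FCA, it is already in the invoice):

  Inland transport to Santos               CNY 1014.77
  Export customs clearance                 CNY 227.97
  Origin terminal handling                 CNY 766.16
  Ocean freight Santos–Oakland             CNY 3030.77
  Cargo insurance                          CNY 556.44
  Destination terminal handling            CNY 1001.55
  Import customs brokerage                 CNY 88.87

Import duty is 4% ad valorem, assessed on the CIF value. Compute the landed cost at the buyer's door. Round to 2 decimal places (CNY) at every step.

FCA: the seller delivers export-cleared goods to the carrier; the buyer bears costs from that point.
Already in the invoice (seller's account under FCA): inland to port, export clearance — exclude.
CIF value = FCA price + origin terminal + freight + insurance = 8723.72 + 766.16 + 3030.77 + 556.44 = 13077.09
Import duty = 13077.09 × 4% = 523.08
Buyer bears: origin terminal 766.16 + freight 3030.77 + insurance 556.44 + destination terminal 1001.55 + brokerage 88.87 + duty 523.08 = 5966.87
Landed cost = invoice 8723.72 + 5966.87 = 14690.59

Total landed cost: CNY 14690.59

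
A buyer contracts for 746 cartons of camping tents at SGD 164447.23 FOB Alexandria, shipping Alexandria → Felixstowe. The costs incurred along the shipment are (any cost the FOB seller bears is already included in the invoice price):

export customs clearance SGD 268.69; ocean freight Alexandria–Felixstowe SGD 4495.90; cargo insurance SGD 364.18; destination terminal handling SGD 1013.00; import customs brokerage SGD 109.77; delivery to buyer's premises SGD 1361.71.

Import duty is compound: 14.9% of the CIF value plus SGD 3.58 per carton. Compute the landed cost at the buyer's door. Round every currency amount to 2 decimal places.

Total landed cost: SGD 199689.26

FOB: the seller bears costs until goods are on board at the origin port; the buyer bears freight, insurance and all costs thereafter.
Already in the invoice (seller's account under FOB): export clearance — exclude.
CIF value = FOB price + freight + insurance = 164447.23 + 4495.90 + 364.18 = 169307.31
Ad valorem component: 169307.31 × 14.9% = 25226.79
Specific component: 746 × 3.58 = 2670.68
Import duty = 25226.79 + 2670.68 = 27897.47
Buyer bears: freight 4495.90 + insurance 364.18 + destination terminal 1013.00 + brokerage 109.77 + delivery 1361.71 + duty 27897.47 = 35242.03
Landed cost = invoice 164447.23 + 35242.03 = 199689.26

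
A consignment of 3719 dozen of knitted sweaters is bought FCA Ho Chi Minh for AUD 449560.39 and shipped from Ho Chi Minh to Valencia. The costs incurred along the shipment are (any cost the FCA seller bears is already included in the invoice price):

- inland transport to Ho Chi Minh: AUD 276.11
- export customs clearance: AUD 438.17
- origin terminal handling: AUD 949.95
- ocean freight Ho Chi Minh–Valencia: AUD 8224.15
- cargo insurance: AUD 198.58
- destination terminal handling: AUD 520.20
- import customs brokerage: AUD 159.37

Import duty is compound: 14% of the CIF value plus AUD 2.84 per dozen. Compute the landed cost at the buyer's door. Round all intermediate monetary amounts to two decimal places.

FCA: the seller delivers export-cleared goods to the carrier; the buyer bears costs from that point.
Already in the invoice (seller's account under FCA): inland to port, export clearance — exclude.
CIF value = FCA price + origin terminal + freight + insurance = 449560.39 + 949.95 + 8224.15 + 198.58 = 458933.07
Ad valorem component: 458933.07 × 14% = 64250.63
Specific component: 3719 × 2.84 = 10561.96
Import duty = 64250.63 + 10561.96 = 74812.59
Buyer bears: origin terminal 949.95 + freight 8224.15 + insurance 198.58 + destination terminal 520.20 + brokerage 159.37 + duty 74812.59 = 84864.84
Landed cost = invoice 449560.39 + 84864.84 = 534425.23

Total landed cost: AUD 534425.23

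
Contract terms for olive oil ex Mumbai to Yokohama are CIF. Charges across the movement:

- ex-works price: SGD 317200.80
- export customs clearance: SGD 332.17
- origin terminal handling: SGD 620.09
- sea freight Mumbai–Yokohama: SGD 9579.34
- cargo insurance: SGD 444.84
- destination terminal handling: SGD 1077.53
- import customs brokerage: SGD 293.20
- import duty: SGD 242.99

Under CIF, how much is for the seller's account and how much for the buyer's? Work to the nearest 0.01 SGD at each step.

CIF: the seller pays costs through ocean freight and marine insurance to the destination port.
Seller's account: goods 317200.80 + export clearance 332.17 + origin terminal 620.09 + freight 9579.34 + insurance 444.84 = 328177.24
Buyer's account: destination terminal 1077.53 + brokerage 293.20 + duty 242.99 = 1613.72

Seller: SGD 328177.24; buyer: SGD 1613.72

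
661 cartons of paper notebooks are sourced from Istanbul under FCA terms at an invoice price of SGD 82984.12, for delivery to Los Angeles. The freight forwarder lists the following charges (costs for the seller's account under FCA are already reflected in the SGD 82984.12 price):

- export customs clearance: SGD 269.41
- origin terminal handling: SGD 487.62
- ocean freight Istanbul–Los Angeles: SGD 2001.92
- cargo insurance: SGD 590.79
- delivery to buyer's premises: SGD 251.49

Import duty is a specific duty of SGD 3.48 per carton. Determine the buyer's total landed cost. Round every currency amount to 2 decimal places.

Total landed cost: SGD 88616.22

FCA: the seller delivers export-cleared goods to the carrier; the buyer bears costs from that point.
Already in the invoice (seller's account under FCA): export clearance — exclude.
CIF value = FCA price + origin terminal + freight + insurance = 82984.12 + 487.62 + 2001.92 + 590.79 = 86064.45
Import duty = 661 × 3.48 = 2300.28
Buyer bears: origin terminal 487.62 + freight 2001.92 + insurance 590.79 + delivery 251.49 + duty 2300.28 = 5632.10
Landed cost = invoice 82984.12 + 5632.10 = 88616.22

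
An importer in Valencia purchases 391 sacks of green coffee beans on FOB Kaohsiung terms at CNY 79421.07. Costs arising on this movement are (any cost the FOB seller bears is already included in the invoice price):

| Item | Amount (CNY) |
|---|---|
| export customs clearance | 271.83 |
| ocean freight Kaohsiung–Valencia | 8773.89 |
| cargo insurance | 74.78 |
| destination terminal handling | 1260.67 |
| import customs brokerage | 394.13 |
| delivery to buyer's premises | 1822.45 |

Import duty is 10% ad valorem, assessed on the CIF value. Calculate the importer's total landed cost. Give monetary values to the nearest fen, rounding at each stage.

Total landed cost: CNY 100573.96

FOB: the seller bears costs until goods are on board at the origin port; the buyer bears freight, insurance and all costs thereafter.
Already in the invoice (seller's account under FOB): export clearance — exclude.
CIF value = FOB price + freight + insurance = 79421.07 + 8773.89 + 74.78 = 88269.74
Import duty = 88269.74 × 10% = 8826.97
Buyer bears: freight 8773.89 + insurance 74.78 + destination terminal 1260.67 + brokerage 394.13 + delivery 1822.45 + duty 8826.97 = 21152.89
Landed cost = invoice 79421.07 + 21152.89 = 100573.96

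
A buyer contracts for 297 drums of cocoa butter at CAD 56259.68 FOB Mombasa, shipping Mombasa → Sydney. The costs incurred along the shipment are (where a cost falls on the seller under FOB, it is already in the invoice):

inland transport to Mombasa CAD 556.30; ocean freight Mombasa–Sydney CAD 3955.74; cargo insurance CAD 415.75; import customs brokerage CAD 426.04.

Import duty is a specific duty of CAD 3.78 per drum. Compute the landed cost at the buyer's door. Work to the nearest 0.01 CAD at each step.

Total landed cost: CAD 62179.87

FOB: the seller bears costs until goods are on board at the origin port; the buyer bears freight, insurance and all costs thereafter.
Already in the invoice (seller's account under FOB): inland to port — exclude.
CIF value = FOB price + freight + insurance = 56259.68 + 3955.74 + 415.75 = 60631.17
Import duty = 297 × 3.78 = 1122.66
Buyer bears: freight 3955.74 + insurance 415.75 + brokerage 426.04 + duty 1122.66 = 5920.19
Landed cost = invoice 56259.68 + 5920.19 = 62179.87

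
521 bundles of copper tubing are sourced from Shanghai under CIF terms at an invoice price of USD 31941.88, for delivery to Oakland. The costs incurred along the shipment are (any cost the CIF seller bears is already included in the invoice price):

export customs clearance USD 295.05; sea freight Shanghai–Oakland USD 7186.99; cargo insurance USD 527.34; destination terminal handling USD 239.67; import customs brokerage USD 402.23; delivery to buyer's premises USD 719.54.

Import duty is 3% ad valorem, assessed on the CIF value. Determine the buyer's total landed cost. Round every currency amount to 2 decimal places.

CIF: the seller pays costs through ocean freight and marine insurance to the destination port.
Already in the invoice (seller's account under CIF): export clearance, freight, insurance — exclude.
The CIF price already equals the CIF value: 31941.88
Import duty = 31941.88 × 3% = 958.26
Buyer bears: destination terminal 239.67 + brokerage 402.23 + delivery 719.54 + duty 958.26 = 2319.70
Landed cost = invoice 31941.88 + 2319.70 = 34261.58

Total landed cost: USD 34261.58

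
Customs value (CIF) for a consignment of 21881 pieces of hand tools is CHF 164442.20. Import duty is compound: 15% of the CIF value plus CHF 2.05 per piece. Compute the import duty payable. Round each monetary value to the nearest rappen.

Import duty: CHF 69522.38

Ad valorem component: 164442.20 × 15% = 24666.33
Specific component: 21881 × 2.05 = 44856.05
Import duty = 24666.33 + 44856.05 = 69522.38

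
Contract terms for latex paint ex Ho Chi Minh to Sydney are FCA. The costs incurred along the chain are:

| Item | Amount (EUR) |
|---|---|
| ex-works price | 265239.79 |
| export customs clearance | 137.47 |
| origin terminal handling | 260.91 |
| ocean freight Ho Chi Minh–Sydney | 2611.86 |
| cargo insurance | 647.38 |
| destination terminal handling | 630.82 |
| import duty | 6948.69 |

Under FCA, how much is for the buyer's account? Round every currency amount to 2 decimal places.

Buyer's account: EUR 11099.66

FCA: the seller delivers export-cleared goods to the carrier; the buyer bears costs from that point.
Seller's account: goods 265239.79 + export clearance 137.47 = 265377.26
Buyer's account: origin terminal 260.91 + freight 2611.86 + insurance 647.38 + destination terminal 630.82 + duty 6948.69 = 11099.66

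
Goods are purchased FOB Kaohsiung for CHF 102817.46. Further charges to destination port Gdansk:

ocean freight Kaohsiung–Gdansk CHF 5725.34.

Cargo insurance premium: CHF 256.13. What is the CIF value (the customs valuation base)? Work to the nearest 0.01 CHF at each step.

CIF = FOB price + freight + insurance
CIF = 102817.46 + 5725.34 + 256.13 = 108798.93

CIF value: CHF 108798.93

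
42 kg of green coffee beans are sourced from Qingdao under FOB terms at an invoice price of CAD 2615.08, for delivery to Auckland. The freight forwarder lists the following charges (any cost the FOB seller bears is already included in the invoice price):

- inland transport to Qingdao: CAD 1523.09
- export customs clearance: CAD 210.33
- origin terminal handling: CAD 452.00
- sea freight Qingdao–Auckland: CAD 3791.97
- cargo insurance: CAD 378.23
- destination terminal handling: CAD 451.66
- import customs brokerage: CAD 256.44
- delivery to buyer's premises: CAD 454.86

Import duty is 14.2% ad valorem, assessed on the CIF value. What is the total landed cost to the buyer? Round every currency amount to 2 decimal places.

Total landed cost: CAD 8911.75

FOB: the seller bears costs until goods are on board at the origin port; the buyer bears freight, insurance and all costs thereafter.
Already in the invoice (seller's account under FOB): inland to port, export clearance, origin terminal — exclude.
CIF value = FOB price + freight + insurance = 2615.08 + 3791.97 + 378.23 = 6785.28
Import duty = 6785.28 × 14.2% = 963.51
Buyer bears: freight 3791.97 + insurance 378.23 + destination terminal 451.66 + brokerage 256.44 + delivery 454.86 + duty 963.51 = 6296.67
Landed cost = invoice 2615.08 + 6296.67 = 8911.75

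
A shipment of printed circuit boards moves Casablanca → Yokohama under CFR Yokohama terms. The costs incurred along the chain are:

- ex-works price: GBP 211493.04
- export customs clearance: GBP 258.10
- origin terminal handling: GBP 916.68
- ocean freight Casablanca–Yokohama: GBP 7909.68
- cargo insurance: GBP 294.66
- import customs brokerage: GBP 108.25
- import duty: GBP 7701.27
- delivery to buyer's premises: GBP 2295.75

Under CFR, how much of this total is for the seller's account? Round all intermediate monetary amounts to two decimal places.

CFR: the seller pays costs through ocean freight to the destination port, but not insurance.
Seller's account: goods 211493.04 + export clearance 258.10 + origin terminal 916.68 + freight 7909.68 = 220577.50
Buyer's account: insurance 294.66 + brokerage 108.25 + duty 7701.27 + delivery 2295.75 = 10399.93

Seller's account: GBP 220577.50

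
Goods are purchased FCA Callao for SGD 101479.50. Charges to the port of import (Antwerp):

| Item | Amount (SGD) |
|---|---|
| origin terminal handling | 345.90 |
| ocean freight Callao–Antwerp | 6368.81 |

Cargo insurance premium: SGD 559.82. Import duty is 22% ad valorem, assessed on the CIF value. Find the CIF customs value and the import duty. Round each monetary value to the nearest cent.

CIF value: SGD 108754.03; import duty: SGD 23925.89

CIF = FCA price + pre-shipment costs + freight + insurance
CIF = 101479.50 + 345.90 + 6368.81 + 559.82 = 108754.03
Import duty = 108754.03 × 22% = 23925.89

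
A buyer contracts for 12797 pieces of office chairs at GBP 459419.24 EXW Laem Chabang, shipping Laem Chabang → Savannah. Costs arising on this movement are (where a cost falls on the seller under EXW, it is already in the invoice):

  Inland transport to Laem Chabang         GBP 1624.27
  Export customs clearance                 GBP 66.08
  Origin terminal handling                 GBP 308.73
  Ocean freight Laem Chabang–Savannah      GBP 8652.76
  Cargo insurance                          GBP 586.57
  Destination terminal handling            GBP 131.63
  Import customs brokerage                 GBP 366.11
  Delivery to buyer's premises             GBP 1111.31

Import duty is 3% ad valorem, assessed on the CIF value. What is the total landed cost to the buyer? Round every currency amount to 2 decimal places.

EXW: the seller makes goods available at their premises; the buyer bears all onward costs.
CIF value = EXW price + inland to port + export clearance + origin terminal + freight + insurance = 459419.24 + 1624.27 + 66.08 + 308.73 + 8652.76 + 586.57 = 470657.65
Import duty = 470657.65 × 3% = 14119.73
Buyer bears: inland to port 1624.27 + export clearance 66.08 + origin terminal 308.73 + freight 8652.76 + insurance 586.57 + destination terminal 131.63 + brokerage 366.11 + delivery 1111.31 + duty 14119.73 = 26967.19
Landed cost = invoice 459419.24 + 26967.19 = 486386.43

Total landed cost: GBP 486386.43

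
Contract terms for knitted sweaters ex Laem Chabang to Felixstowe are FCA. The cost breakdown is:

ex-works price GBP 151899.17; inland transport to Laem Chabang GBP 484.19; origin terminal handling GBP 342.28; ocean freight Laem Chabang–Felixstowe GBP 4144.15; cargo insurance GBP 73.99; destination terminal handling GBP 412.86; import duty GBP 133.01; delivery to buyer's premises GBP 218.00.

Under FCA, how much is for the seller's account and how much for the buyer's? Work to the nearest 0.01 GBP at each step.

FCA: the seller delivers export-cleared goods to the carrier; the buyer bears costs from that point.
Seller's account: goods 151899.17 + inland to port 484.19 = 152383.36
Buyer's account: origin terminal 342.28 + freight 4144.15 + insurance 73.99 + destination terminal 412.86 + duty 133.01 + delivery 218.00 = 5324.29

Seller: GBP 152383.36; buyer: GBP 5324.29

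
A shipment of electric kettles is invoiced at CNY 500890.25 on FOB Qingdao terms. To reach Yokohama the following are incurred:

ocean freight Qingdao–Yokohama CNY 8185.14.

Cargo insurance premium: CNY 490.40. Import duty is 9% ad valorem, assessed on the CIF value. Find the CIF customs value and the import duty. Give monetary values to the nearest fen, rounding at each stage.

CIF value: CNY 509565.79; import duty: CNY 45860.92

CIF = FOB price + freight + insurance
CIF = 500890.25 + 8185.14 + 490.40 = 509565.79
Import duty = 509565.79 × 9% = 45860.92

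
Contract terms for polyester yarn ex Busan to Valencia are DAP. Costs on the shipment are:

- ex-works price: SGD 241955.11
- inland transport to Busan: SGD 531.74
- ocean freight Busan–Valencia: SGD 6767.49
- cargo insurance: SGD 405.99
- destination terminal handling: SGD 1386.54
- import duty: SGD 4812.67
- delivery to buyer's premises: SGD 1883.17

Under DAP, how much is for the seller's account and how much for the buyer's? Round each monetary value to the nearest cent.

Seller: SGD 252930.04; buyer: SGD 4812.67

DAP: the seller bears all costs to the named destination except import duty and clearance.
Seller's account: goods 241955.11 + inland to port 531.74 + freight 6767.49 + insurance 405.99 + destination terminal 1386.54 + delivery 1883.17 = 252930.04
Buyer's account: duty 4812.67 = 4812.67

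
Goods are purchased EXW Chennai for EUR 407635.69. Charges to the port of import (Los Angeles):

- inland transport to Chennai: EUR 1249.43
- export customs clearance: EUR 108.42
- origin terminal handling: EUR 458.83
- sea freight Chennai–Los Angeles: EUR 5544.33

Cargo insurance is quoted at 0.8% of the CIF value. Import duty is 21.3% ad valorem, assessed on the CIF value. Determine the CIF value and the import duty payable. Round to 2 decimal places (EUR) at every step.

CIF value: EUR 418343.45; import duty: EUR 89107.15

Let C be the CIF value. C = EXW price + pre-shipment costs + freight + 0.8% × C
C − 0.8% × C = 407635.69 + 1249.43 + 108.42 + 458.83 + 5544.33
0.992 × C = 414996.70
C = 414996.70 / 0.992 = 418343.45
Insurance premium = 0.8% × 418343.45 = 3346.75
Import duty = 418343.45 × 21.3% = 89107.15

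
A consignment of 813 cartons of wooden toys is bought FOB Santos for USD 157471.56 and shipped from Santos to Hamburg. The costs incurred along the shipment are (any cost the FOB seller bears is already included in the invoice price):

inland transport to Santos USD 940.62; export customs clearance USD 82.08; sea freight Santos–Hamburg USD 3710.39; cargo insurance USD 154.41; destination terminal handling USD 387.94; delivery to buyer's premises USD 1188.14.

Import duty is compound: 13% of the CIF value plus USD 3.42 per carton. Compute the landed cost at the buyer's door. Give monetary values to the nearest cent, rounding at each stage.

Total landed cost: USD 186666.63

FOB: the seller bears costs until goods are on board at the origin port; the buyer bears freight, insurance and all costs thereafter.
Already in the invoice (seller's account under FOB): inland to port, export clearance — exclude.
CIF value = FOB price + freight + insurance = 157471.56 + 3710.39 + 154.41 = 161336.36
Ad valorem component: 161336.36 × 13% = 20973.73
Specific component: 813 × 3.42 = 2780.46
Import duty = 20973.73 + 2780.46 = 23754.19
Buyer bears: freight 3710.39 + insurance 154.41 + destination terminal 387.94 + delivery 1188.14 + duty 23754.19 = 29195.07
Landed cost = invoice 157471.56 + 29195.07 = 186666.63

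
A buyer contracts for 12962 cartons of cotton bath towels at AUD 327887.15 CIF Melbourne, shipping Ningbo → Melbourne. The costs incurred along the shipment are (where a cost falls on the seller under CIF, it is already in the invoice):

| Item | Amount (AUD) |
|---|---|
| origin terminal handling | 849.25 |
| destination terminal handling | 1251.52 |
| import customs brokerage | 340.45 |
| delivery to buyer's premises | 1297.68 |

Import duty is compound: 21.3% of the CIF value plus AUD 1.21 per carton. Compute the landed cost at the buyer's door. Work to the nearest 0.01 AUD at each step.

Total landed cost: AUD 416300.78

CIF: the seller pays costs through ocean freight and marine insurance to the destination port.
Already in the invoice (seller's account under CIF): origin terminal — exclude.
The CIF price already equals the CIF value: 327887.15
Ad valorem component: 327887.15 × 21.3% = 69839.96
Specific component: 12962 × 1.21 = 15684.02
Import duty = 69839.96 + 15684.02 = 85523.98
Buyer bears: destination terminal 1251.52 + brokerage 340.45 + delivery 1297.68 + duty 85523.98 = 88413.63
Landed cost = invoice 327887.15 + 88413.63 = 416300.78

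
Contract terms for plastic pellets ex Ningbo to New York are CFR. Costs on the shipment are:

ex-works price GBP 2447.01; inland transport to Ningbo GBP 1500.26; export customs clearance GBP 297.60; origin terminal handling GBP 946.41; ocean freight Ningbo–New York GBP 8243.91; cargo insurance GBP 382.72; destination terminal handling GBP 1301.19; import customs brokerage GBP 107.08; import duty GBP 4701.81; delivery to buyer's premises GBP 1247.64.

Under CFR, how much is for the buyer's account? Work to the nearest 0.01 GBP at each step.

CFR: the seller pays costs through ocean freight to the destination port, but not insurance.
Seller's account: goods 2447.01 + inland to port 1500.26 + export clearance 297.60 + origin terminal 946.41 + freight 8243.91 = 13435.19
Buyer's account: insurance 382.72 + destination terminal 1301.19 + brokerage 107.08 + duty 4701.81 + delivery 1247.64 = 7740.44

Buyer's account: GBP 7740.44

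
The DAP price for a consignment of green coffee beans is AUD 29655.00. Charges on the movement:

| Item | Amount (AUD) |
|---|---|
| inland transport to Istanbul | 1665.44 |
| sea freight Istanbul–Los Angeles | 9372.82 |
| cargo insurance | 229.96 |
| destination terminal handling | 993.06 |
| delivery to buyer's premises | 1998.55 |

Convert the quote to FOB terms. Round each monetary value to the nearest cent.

Not relevant to the conversion: inland to port — on the seller under both DAP and FOB; already in the DAP price and stays in the FOB price.
From DAP to FOB, the seller no longer bears: freight, insurance, destination terminal, delivery.
FOB price = 29655.00 − 9372.82 − 229.96 − 993.06 − 1998.55 = 17060.61

FOB price: AUD 17060.61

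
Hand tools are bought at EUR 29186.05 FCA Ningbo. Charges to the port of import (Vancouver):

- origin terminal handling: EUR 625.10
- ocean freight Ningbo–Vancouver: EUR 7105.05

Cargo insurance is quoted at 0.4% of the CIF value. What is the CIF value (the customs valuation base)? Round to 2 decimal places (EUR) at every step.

CIF value: EUR 37064.46

Let C be the CIF value. C = FCA price + pre-shipment costs + freight + 0.4% × C
C − 0.4% × C = 29186.05 + 625.10 + 7105.05
0.996 × C = 36916.20
C = 36916.20 / 0.996 = 37064.46
Insurance premium = 0.4% × 37064.46 = 148.26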